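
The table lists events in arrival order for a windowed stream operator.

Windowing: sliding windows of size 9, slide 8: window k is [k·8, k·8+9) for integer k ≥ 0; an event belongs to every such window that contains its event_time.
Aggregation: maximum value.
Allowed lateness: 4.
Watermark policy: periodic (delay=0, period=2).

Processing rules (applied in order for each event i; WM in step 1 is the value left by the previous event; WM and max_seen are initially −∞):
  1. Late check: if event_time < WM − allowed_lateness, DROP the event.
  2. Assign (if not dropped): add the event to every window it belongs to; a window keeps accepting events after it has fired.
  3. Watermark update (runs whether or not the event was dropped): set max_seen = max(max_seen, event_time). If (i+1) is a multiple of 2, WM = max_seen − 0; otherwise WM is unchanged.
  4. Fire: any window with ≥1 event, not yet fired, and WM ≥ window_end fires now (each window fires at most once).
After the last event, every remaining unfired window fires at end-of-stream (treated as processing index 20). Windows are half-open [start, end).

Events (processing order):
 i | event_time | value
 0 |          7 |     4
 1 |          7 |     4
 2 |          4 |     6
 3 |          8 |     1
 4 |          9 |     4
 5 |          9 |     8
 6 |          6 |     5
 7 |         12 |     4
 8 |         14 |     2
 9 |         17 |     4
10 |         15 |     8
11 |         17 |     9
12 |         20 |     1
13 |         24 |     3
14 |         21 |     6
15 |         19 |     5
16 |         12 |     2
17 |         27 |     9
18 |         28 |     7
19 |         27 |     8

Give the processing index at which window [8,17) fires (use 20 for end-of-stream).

9

i=0 t=7 v=4: → [0,9); WM=−∞
i=1 t=7 v=4: → [0,9); WM=7
i=2 t=4 v=6: → [0,9); WM=7
i=3 t=8 v=1: → [8,17),[0,9); WM=8
i=4 t=9 v=4: → [8,17); WM=8
i=5 t=9 v=8: → [8,17); WM=9; [0,9) fires=6
i=6 t=6 v=5: → [0,9); WM=9
i=7 t=12 v=4: → [8,17); WM=12
i=8 t=14 v=2: → [8,17); WM=12
i=9 t=17 v=4: → [16,25); WM=17; [8,17) fires=8
i=10 t=15 v=8: → [8,17); WM=17
i=11 t=17 v=9: → [16,25); WM=17
i=12 t=20 v=1: → [16,25); WM=17
i=13 t=24 v=3: → [24,33),[16,25); WM=24
i=14 t=21 v=6: → [16,25); WM=24
i=15 t=19 v=5: DROP (t<24-4); WM=24
i=16 t=12 v=2: DROP (t<24-4); WM=24
i=17 t=27 v=9: → [24,33); WM=27; [16,25) fires=9
i=18 t=28 v=7: → [24,33); WM=27
i=19 t=27 v=8: → [24,33); WM=28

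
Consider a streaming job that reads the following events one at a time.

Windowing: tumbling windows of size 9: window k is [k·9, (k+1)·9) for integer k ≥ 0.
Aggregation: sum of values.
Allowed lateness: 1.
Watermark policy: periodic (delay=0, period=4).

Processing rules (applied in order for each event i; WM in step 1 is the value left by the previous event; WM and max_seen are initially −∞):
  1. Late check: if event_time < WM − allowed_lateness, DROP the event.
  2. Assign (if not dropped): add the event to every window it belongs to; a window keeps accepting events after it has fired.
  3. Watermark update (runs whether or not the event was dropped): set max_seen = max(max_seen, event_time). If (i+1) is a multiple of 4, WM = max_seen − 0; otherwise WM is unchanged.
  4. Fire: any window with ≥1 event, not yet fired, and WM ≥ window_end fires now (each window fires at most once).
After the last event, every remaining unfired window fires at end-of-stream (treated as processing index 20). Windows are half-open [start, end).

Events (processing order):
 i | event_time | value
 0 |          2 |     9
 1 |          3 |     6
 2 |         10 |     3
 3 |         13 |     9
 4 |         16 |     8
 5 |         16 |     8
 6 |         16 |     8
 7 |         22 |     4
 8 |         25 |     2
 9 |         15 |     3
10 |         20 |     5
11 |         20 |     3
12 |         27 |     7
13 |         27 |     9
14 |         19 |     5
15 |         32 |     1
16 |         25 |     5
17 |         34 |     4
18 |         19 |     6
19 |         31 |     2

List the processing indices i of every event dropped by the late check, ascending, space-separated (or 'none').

9 10 11 14 16 18

i=0 t=2 v=9: → [0,9); WM=−∞
i=1 t=3 v=6: → [0,9); WM=−∞
i=2 t=10 v=3: → [9,18); WM=−∞
i=3 t=13 v=9: → [9,18); WM=13; [0,9) fires=15
i=4 t=16 v=8: → [9,18); WM=13
i=5 t=16 v=8: → [9,18); WM=13
i=6 t=16 v=8: → [9,18); WM=13
i=7 t=22 v=4: → [18,27); WM=22; [9,18) fires=36
i=8 t=25 v=2: → [18,27); WM=22
i=9 t=15 v=3: DROP (t<22-1); WM=22
i=10 t=20 v=5: DROP (t<22-1); WM=22
i=11 t=20 v=3: DROP (t<22-1); WM=25
i=12 t=27 v=7: → [27,36); WM=25
i=13 t=27 v=9: → [27,36); WM=25
i=14 t=19 v=5: DROP (t<25-1); WM=25
i=15 t=32 v=1: → [27,36); WM=32; [18,27) fires=6
i=16 t=25 v=5: DROP (t<32-1); WM=32
i=17 t=34 v=4: → [27,36); WM=32
i=18 t=19 v=6: DROP (t<32-1); WM=32
i=19 t=31 v=2: → [27,36); WM=34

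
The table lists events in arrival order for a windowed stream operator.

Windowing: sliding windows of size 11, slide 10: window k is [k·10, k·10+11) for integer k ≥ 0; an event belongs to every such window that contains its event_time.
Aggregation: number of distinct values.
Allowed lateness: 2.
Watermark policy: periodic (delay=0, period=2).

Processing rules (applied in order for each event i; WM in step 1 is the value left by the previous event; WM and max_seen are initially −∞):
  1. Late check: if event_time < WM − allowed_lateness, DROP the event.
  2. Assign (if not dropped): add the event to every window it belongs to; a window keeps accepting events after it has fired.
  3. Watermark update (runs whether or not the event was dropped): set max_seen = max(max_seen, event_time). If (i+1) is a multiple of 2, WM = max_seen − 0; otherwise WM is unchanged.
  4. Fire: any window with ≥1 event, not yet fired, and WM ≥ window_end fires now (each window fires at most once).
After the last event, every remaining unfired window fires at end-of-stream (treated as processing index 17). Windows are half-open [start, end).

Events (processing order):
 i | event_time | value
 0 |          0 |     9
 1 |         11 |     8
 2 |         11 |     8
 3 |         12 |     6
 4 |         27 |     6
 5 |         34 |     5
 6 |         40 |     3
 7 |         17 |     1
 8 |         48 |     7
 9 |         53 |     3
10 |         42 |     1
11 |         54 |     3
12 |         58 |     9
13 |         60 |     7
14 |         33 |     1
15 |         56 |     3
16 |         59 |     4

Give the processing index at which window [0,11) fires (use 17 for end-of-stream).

1

i=0 t=0 v=9: → [0,11); WM=−∞
i=1 t=11 v=8: → [10,21); WM=11; [0,11) fires=1
i=2 t=11 v=8: → [10,21); WM=11
i=3 t=12 v=6: → [10,21); WM=12
i=4 t=27 v=6: → [20,31); WM=12
i=5 t=34 v=5: → [30,41); WM=34; [10,21) fires=2 [20,31) fires=1
i=6 t=40 v=3: → [40,51),[30,41); WM=34
i=7 t=17 v=1: DROP (t<34-2); WM=40
i=8 t=48 v=7: → [40,51); WM=40
i=9 t=53 v=3: → [50,61); WM=53; [30,41) fires=2 [40,51) fires=2
i=10 t=42 v=1: DROP (t<53-2); WM=53
i=11 t=54 v=3: → [50,61); WM=54
i=12 t=58 v=9: → [50,61); WM=54
i=13 t=60 v=7: → [60,71),[50,61); WM=60
i=14 t=33 v=1: DROP (t<60-2); WM=60
i=15 t=56 v=3: DROP (t<60-2); WM=60
i=16 t=59 v=4: → [50,61); WM=60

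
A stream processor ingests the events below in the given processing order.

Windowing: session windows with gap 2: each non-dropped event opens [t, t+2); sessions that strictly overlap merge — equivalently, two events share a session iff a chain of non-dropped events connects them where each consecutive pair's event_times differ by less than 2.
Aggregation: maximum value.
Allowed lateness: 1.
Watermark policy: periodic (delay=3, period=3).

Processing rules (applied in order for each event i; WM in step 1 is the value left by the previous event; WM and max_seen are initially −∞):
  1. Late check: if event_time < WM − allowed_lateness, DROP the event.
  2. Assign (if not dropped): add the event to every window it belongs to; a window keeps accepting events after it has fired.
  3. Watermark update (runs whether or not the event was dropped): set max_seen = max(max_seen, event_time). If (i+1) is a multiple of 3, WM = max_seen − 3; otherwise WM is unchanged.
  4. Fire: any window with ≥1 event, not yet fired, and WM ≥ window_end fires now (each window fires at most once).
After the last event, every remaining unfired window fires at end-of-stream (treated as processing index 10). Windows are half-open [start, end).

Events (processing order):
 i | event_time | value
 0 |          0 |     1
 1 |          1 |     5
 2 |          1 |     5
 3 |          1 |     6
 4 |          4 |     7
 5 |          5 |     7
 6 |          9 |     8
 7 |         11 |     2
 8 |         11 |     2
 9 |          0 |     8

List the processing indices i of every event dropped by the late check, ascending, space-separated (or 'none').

9

i=0 t=0 v=1: → [0,2); WM=−∞
i=1 t=1 v=5: → [0,3); WM=−∞
i=2 t=1 v=5: → [0,3); WM=-2
i=3 t=1 v=6: → [0,3); WM=-2
i=4 t=4 v=7: → [4,6); WM=-2
i=5 t=5 v=7: → [4,7); WM=2
i=6 t=9 v=8: → [9,11); WM=2
i=7 t=11 v=2: → [11,13); WM=2
i=8 t=11 v=2: → [11,13); WM=8
i=9 t=0 v=8: DROP (t<8-1); WM=8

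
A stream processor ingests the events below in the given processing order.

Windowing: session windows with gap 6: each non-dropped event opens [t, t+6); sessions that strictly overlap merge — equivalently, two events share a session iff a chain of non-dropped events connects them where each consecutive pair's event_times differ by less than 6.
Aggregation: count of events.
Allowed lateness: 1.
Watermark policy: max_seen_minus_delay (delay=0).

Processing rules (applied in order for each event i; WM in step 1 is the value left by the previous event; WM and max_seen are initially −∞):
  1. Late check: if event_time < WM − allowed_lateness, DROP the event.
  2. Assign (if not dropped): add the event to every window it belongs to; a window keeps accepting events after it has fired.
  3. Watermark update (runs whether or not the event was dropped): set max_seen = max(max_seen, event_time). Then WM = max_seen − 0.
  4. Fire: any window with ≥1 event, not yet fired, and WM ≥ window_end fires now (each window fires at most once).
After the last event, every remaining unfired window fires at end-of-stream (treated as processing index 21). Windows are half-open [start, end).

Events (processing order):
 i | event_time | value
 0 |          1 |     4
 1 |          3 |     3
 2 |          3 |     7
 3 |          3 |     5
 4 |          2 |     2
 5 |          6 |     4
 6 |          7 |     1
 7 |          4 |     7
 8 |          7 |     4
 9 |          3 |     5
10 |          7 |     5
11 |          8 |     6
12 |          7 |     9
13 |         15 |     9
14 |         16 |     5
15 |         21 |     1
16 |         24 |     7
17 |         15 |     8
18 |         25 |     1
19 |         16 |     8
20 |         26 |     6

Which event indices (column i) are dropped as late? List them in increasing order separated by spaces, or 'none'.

i=0 t=1 v=4: → [1,7); WM=1
i=1 t=3 v=3: → [1,9); WM=3
i=2 t=3 v=7: → [1,9); WM=3
i=3 t=3 v=5: → [1,9); WM=3
i=4 t=2 v=2: → [1,9); WM=3
i=5 t=6 v=4: → [1,12); WM=6
i=6 t=7 v=1: → [1,13); WM=7
i=7 t=4 v=7: DROP (t<7-1); WM=7
i=8 t=7 v=4: → [1,13); WM=7
i=9 t=3 v=5: DROP (t<7-1); WM=7
i=10 t=7 v=5: → [1,13); WM=7
i=11 t=8 v=6: → [1,14); WM=8
i=12 t=7 v=9: → [1,14); WM=8
i=13 t=15 v=9: → [15,21); WM=15
i=14 t=16 v=5: → [15,22); WM=16
i=15 t=21 v=1: → [15,27); WM=21
i=16 t=24 v=7: → [15,30); WM=24
i=17 t=15 v=8: DROP (t<24-1); WM=24
i=18 t=25 v=1: → [15,31); WM=25
i=19 t=16 v=8: DROP (t<25-1); WM=25
i=20 t=26 v=6: → [15,32); WM=26

7 9 17 19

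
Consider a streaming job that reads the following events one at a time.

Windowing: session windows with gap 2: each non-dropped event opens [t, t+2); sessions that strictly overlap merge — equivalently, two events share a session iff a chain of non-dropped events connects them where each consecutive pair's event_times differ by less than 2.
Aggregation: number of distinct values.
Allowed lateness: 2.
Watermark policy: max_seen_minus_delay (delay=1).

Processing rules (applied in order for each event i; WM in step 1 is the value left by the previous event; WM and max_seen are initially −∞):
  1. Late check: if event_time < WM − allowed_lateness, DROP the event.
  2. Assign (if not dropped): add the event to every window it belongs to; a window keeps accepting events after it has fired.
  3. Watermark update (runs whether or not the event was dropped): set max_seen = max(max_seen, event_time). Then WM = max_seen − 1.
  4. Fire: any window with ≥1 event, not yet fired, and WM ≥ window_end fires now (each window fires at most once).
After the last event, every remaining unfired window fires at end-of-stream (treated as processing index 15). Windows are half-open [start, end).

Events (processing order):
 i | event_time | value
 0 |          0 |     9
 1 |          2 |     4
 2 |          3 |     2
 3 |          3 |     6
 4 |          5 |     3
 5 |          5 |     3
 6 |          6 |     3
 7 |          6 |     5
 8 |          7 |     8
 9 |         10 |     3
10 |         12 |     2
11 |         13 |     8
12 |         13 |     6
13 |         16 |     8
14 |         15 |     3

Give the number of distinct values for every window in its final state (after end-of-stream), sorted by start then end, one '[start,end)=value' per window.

i=0 t=0 v=9: → [0,2); WM=-1
i=1 t=2 v=4: → [2,4); WM=1
i=2 t=3 v=2: → [2,5); WM=2
i=3 t=3 v=6: → [2,5); WM=2
i=4 t=5 v=3: → [5,7); WM=4
i=5 t=5 v=3: → [5,7); WM=4
i=6 t=6 v=3: → [5,8); WM=5
i=7 t=6 v=5: → [5,8); WM=5
i=8 t=7 v=8: → [5,9); WM=6
i=9 t=10 v=3: → [10,12); WM=9
i=10 t=12 v=2: → [12,14); WM=11
i=11 t=13 v=8: → [12,15); WM=12
i=12 t=13 v=6: → [12,15); WM=12
i=13 t=16 v=8: → [16,18); WM=15
i=14 t=15 v=3: → [15,18); WM=15

[0,2)=1 [2,5)=3 [5,9)=3 [10,12)=1 [12,15)=3 [15,18)=2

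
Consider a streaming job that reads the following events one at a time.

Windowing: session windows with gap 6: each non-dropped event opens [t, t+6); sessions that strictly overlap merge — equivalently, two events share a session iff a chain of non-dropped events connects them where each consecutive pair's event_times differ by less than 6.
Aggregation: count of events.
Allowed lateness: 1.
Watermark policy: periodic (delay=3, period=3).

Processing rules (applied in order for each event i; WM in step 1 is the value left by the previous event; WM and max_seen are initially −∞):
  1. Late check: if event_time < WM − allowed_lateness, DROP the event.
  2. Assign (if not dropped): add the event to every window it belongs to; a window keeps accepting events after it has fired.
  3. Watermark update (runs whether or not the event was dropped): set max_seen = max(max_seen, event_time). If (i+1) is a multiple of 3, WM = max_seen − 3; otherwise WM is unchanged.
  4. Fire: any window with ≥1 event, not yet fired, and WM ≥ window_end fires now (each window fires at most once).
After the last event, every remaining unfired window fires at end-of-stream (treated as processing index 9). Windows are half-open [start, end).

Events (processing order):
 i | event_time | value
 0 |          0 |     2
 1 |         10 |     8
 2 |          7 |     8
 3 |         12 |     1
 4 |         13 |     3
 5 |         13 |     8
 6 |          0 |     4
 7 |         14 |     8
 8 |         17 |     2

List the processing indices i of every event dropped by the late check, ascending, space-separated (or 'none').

i=0 t=0 v=2: → [0,6); WM=−∞
i=1 t=10 v=8: → [10,16); WM=−∞
i=2 t=7 v=8: → [7,16); WM=7
i=3 t=12 v=1: → [7,18); WM=7
i=4 t=13 v=3: → [7,19); WM=7
i=5 t=13 v=8: → [7,19); WM=10
i=6 t=0 v=4: DROP (t<10-1); WM=10
i=7 t=14 v=8: → [7,20); WM=10
i=8 t=17 v=2: → [7,23); WM=14

6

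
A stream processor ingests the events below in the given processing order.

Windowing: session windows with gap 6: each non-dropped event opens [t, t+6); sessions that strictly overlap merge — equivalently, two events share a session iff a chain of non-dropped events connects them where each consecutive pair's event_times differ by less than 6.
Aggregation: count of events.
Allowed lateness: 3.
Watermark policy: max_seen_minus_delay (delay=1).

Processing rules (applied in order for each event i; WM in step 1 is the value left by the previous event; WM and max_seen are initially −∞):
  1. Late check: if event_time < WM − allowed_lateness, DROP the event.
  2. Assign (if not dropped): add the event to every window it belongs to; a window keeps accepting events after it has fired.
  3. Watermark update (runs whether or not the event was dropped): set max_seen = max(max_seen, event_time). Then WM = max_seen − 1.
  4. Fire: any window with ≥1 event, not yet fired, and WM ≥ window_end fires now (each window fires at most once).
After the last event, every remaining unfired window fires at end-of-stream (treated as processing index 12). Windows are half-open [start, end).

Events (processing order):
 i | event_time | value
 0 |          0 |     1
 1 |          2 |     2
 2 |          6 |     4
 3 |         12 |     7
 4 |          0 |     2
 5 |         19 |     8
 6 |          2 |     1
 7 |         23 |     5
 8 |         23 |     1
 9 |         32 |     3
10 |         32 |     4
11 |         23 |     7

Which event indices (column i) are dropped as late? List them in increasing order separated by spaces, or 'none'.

i=0 t=0 v=1: → [0,6); WM=-1
i=1 t=2 v=2: → [0,8); WM=1
i=2 t=6 v=4: → [0,12); WM=5
i=3 t=12 v=7: → [12,18); WM=11
i=4 t=0 v=2: DROP (t<11-3); WM=11
i=5 t=19 v=8: → [19,25); WM=18
i=6 t=2 v=1: DROP (t<18-3); WM=18
i=7 t=23 v=5: → [19,29); WM=22
i=8 t=23 v=1: → [19,29); WM=22
i=9 t=32 v=3: → [32,38); WM=31
i=10 t=32 v=4: → [32,38); WM=31
i=11 t=23 v=7: DROP (t<31-3); WM=31

4 6 11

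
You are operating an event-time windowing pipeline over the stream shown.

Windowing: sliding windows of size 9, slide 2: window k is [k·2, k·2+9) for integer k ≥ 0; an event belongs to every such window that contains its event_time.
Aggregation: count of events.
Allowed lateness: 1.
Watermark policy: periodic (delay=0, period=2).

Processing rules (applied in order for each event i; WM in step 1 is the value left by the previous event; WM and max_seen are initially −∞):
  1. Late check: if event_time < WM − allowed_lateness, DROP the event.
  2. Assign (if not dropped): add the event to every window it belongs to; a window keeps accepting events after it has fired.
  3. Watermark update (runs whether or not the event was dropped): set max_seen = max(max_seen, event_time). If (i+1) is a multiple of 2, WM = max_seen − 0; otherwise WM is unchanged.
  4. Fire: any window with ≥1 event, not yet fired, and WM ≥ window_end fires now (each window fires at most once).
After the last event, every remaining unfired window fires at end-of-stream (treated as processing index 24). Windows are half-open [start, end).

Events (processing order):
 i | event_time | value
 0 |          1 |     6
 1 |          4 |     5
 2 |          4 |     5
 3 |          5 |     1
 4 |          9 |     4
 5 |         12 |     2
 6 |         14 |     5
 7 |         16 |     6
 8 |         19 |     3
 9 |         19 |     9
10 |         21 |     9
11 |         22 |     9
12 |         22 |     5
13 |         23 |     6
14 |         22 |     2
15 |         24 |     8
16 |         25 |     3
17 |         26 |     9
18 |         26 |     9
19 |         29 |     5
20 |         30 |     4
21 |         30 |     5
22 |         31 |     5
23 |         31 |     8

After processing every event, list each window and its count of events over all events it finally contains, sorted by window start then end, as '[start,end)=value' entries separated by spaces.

[0,9)=4 [2,11)=4 [4,13)=5 [6,15)=3 [8,17)=4 [10,19)=3 [12,21)=5 [14,23)=8 [16,25)=9 [18,27)=11 [20,29)=9 [22,31)=11 [24,33)=9 [26,35)=7 [28,37)=5 [30,39)=4

i=0 t=1 v=6: → [0,9); WM=−∞
i=1 t=4 v=5: → [4,13),[2,11),[0,9); WM=4
i=2 t=4 v=5: → [4,13),[2,11),[0,9); WM=4
i=3 t=5 v=1: → [4,13),[2,11),[0,9); WM=5
i=4 t=9 v=4: → [8,17),[6,15),[4,13),[2,11); WM=5
i=5 t=12 v=2: → [12,21),[10,19),[8,17),[6,15),[4,13); WM=12; [0,9) fires=4 [2,11) fires=4
i=6 t=14 v=5: → [14,23),[12,21),[10,19),[8,17),[6,15); WM=12
i=7 t=16 v=6: → [16,25),[14,23),[12,21),[10,19),[8,17); WM=16; [4,13) fires=5 [6,15) fires=3
i=8 t=19 v=3: → [18,27),[16,25),[14,23),[12,21); WM=16
i=9 t=19 v=9: → [18,27),[16,25),[14,23),[12,21); WM=19; [8,17) fires=4 [10,19) fires=3
i=10 t=21 v=9: → [20,29),[18,27),[16,25),[14,23); WM=19
i=11 t=22 v=9: → [22,31),[20,29),[18,27),[16,25),[14,23); WM=22; [12,21) fires=5
i=12 t=22 v=5: → [22,31),[20,29),[18,27),[16,25),[14,23); WM=22
i=13 t=23 v=6: → [22,31),[20,29),[18,27),[16,25); WM=23; [14,23) fires=7
i=14 t=22 v=2: → [22,31),[20,29),[18,27),[16,25),[14,23); WM=23
i=15 t=24 v=8: → [24,33),[22,31),[20,29),[18,27),[16,25); WM=24
i=16 t=25 v=3: → [24,33),[22,31),[20,29),[18,27); WM=24
i=17 t=26 v=9: → [26,35),[24,33),[22,31),[20,29),[18,27); WM=26; [16,25) fires=9
i=18 t=26 v=9: → [26,35),[24,33),[22,31),[20,29),[18,27); WM=26
i=19 t=29 v=5: → [28,37),[26,35),[24,33),[22,31); WM=29; [18,27) fires=11 [20,29) fires=9
i=20 t=30 v=4: → [30,39),[28,37),[26,35),[24,33),[22,31); WM=29
i=21 t=30 v=5: → [30,39),[28,37),[26,35),[24,33),[22,31); WM=30
i=22 t=31 v=5: → [30,39),[28,37),[26,35),[24,33); WM=30
i=23 t=31 v=8: → [30,39),[28,37),[26,35),[24,33); WM=31; [22,31) fires=11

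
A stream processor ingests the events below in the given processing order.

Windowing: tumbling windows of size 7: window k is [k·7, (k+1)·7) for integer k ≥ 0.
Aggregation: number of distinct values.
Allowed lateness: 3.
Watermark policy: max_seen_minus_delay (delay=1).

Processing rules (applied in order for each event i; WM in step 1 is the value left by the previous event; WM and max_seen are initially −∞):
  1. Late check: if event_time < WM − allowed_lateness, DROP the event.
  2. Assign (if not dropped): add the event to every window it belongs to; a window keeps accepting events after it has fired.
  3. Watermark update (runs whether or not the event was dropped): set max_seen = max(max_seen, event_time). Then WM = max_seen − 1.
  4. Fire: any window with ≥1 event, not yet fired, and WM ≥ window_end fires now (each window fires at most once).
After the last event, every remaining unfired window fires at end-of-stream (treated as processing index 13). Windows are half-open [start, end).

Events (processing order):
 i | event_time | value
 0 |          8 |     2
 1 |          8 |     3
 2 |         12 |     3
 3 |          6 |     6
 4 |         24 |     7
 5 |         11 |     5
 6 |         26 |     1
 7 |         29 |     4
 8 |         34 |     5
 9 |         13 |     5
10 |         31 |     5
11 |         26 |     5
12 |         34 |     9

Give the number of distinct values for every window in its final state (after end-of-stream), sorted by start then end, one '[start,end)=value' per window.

[7,14)=2 [21,28)=2 [28,35)=3

i=0 t=8 v=2: → [7,14); WM=7
i=1 t=8 v=3: → [7,14); WM=7
i=2 t=12 v=3: → [7,14); WM=11
i=3 t=6 v=6: DROP (t<11-3); WM=11
i=4 t=24 v=7: → [21,28); WM=23; [7,14) fires=2
i=5 t=11 v=5: DROP (t<23-3); WM=23
i=6 t=26 v=1: → [21,28); WM=25
i=7 t=29 v=4: → [28,35); WM=28; [21,28) fires=2
i=8 t=34 v=5: → [28,35); WM=33
i=9 t=13 v=5: DROP (t<33-3); WM=33
i=10 t=31 v=5: → [28,35); WM=33
i=11 t=26 v=5: DROP (t<33-3); WM=33
i=12 t=34 v=9: → [28,35); WM=33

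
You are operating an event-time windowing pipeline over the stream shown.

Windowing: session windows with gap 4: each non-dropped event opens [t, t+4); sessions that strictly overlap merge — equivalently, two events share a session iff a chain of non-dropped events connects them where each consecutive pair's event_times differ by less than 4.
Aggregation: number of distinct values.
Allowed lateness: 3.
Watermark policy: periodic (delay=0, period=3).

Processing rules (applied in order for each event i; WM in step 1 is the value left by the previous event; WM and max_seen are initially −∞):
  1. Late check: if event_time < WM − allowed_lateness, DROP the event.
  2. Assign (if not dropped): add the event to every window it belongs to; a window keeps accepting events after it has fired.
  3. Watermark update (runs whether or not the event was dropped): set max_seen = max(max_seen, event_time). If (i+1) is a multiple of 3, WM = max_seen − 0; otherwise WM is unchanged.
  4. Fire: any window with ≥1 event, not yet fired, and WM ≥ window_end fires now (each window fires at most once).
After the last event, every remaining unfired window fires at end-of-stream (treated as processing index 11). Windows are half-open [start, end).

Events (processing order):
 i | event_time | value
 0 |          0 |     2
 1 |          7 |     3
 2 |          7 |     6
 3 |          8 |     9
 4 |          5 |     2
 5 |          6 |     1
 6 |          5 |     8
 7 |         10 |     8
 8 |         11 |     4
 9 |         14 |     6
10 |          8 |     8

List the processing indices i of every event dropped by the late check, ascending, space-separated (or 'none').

none

i=0 t=0 v=2: → [0,4); WM=−∞
i=1 t=7 v=3: → [7,11); WM=−∞
i=2 t=7 v=6: → [7,11); WM=7
i=3 t=8 v=9: → [7,12); WM=7
i=4 t=5 v=2: → [5,12); WM=7
i=5 t=6 v=1: → [5,12); WM=8
i=6 t=5 v=8: → [5,12); WM=8
i=7 t=10 v=8: → [5,14); WM=8
i=8 t=11 v=4: → [5,15); WM=11
i=9 t=14 v=6: → [5,18); WM=11
i=10 t=8 v=8: → [5,18); WM=11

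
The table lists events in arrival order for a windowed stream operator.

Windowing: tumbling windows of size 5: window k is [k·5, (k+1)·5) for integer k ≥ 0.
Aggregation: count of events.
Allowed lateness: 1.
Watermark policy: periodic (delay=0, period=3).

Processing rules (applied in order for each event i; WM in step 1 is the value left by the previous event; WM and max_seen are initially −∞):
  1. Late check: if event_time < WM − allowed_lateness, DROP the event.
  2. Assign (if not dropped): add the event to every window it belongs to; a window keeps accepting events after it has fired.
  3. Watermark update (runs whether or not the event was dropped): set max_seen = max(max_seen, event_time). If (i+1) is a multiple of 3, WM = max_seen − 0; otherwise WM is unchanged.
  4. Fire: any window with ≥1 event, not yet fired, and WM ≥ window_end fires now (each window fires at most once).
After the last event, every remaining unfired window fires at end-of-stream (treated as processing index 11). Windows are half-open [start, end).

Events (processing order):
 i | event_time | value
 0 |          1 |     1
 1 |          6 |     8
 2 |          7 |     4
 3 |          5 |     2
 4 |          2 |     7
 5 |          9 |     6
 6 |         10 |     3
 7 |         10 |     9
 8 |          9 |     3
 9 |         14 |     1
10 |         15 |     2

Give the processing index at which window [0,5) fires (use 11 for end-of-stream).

2

i=0 t=1 v=1: → [0,5); WM=−∞
i=1 t=6 v=8: → [5,10); WM=−∞
i=2 t=7 v=4: → [5,10); WM=7; [0,5) fires=1
i=3 t=5 v=2: DROP (t<7-1); WM=7
i=4 t=2 v=7: DROP (t<7-1); WM=7
i=5 t=9 v=6: → [5,10); WM=9
i=6 t=10 v=3: → [10,15); WM=9
i=7 t=10 v=9: → [10,15); WM=9
i=8 t=9 v=3: → [5,10); WM=10; [5,10) fires=4
i=9 t=14 v=1: → [10,15); WM=10
i=10 t=15 v=2: → [15,20); WM=10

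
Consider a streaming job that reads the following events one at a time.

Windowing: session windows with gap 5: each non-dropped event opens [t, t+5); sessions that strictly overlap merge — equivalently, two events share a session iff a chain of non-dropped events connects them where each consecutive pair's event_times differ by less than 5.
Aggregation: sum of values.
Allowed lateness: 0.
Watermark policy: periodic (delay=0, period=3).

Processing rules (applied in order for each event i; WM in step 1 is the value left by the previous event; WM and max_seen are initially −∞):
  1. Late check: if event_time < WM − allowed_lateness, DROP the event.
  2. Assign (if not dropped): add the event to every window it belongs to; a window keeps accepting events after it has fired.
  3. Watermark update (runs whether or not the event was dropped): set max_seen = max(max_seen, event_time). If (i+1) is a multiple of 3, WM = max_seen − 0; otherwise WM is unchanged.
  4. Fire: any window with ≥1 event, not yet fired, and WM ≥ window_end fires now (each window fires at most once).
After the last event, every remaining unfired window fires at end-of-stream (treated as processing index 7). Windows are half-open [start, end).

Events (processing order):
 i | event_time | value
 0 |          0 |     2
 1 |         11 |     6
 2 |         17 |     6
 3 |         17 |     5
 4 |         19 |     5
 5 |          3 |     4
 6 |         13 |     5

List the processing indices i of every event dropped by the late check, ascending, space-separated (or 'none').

5 6

i=0 t=0 v=2: → [0,5); WM=−∞
i=1 t=11 v=6: → [11,16); WM=−∞
i=2 t=17 v=6: → [17,22); WM=17
i=3 t=17 v=5: → [17,22); WM=17
i=4 t=19 v=5: → [17,24); WM=17
i=5 t=3 v=4: DROP (t<17-0); WM=19
i=6 t=13 v=5: DROP (t<19-0); WM=19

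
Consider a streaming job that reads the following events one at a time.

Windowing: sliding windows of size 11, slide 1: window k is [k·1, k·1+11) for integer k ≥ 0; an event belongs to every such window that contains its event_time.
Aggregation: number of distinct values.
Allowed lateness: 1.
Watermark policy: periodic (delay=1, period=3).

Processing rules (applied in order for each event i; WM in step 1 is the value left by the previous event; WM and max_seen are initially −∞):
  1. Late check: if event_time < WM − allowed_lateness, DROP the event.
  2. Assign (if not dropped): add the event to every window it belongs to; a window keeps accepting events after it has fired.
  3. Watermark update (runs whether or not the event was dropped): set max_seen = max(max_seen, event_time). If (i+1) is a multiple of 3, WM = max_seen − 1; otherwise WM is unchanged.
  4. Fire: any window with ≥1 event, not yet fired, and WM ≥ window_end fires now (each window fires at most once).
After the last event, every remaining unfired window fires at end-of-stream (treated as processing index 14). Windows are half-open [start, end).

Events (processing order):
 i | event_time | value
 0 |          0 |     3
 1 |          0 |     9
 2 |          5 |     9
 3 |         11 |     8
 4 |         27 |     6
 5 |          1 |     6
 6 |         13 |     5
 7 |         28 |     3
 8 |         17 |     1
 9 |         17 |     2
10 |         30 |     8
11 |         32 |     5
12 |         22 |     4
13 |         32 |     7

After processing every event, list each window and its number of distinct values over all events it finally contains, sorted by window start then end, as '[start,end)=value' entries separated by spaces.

[0,11)=2 [1,12)=2 [2,13)=2 [3,14)=2 [4,15)=2 [5,16)=2 [6,17)=1 [7,18)=1 [8,19)=1 [9,20)=1 [10,21)=1 [11,22)=1 [17,28)=1 [18,29)=2 [19,30)=2 [20,31)=3 [21,32)=3 [22,33)=5 [23,34)=5 [24,35)=5 [25,36)=5 [26,37)=5 [27,38)=5 [28,39)=4 [29,40)=3 [30,41)=3 [31,42)=2 [32,43)=2

i=0 t=0 v=3: → [0,11); WM=−∞
i=1 t=0 v=9: → [0,11); WM=−∞
i=2 t=5 v=9: → [5,16),[4,15),[3,14),[2,13),[1,12),[0,11); WM=4
i=3 t=11 v=8: → [11,22),[10,21),[9,20),[8,19),[7,18),[6,17),[5,16),[4,15),[3,14),[2,13),[1,12); WM=4
i=4 t=27 v=6: → [27,38),[26,37),[25,36),[24,35),[23,34),[22,33),[21,32),[20,31),[19,30),[18,29),[17,28); WM=4
i=5 t=1 v=6: DROP (t<4-1); WM=26; [0,11) fires=2 [1,12) fires=2 [2,13) fires=2 [3,14) fires=2 [4,15) fires=2 [5,16) fires=2 [6,17) fires=1 [7,18) fires=1 [8,19) fires=1 [9,20) fires=1 [10,21) fires=1 [11,22) fires=1
i=6 t=13 v=5: DROP (t<26-1); WM=26
i=7 t=28 v=3: → [28,39),[27,38),[26,37),[25,36),[24,35),[23,34),[22,33),[21,32),[20,31),[19,30),[18,29); WM=26
i=8 t=17 v=1: DROP (t<26-1); WM=27
i=9 t=17 v=2: DROP (t<27-1); WM=27
i=10 t=30 v=8: → [30,41),[29,40),[28,39),[27,38),[26,37),[25,36),[24,35),[23,34),[22,33),[21,32),[20,31); WM=27
i=11 t=32 v=5: → [32,43),[31,42),[30,41),[29,40),[28,39),[27,38),[26,37),[25,36),[24,35),[23,34),[22,33); WM=31; [17,28) fires=1 [18,29) fires=2 [19,30) fires=2 [20,31) fires=3
i=12 t=22 v=4: DROP (t<31-1); WM=31
i=13 t=32 v=7: → [32,43),[31,42),[30,41),[29,40),[28,39),[27,38),[26,37),[25,36),[24,35),[23,34),[22,33); WM=31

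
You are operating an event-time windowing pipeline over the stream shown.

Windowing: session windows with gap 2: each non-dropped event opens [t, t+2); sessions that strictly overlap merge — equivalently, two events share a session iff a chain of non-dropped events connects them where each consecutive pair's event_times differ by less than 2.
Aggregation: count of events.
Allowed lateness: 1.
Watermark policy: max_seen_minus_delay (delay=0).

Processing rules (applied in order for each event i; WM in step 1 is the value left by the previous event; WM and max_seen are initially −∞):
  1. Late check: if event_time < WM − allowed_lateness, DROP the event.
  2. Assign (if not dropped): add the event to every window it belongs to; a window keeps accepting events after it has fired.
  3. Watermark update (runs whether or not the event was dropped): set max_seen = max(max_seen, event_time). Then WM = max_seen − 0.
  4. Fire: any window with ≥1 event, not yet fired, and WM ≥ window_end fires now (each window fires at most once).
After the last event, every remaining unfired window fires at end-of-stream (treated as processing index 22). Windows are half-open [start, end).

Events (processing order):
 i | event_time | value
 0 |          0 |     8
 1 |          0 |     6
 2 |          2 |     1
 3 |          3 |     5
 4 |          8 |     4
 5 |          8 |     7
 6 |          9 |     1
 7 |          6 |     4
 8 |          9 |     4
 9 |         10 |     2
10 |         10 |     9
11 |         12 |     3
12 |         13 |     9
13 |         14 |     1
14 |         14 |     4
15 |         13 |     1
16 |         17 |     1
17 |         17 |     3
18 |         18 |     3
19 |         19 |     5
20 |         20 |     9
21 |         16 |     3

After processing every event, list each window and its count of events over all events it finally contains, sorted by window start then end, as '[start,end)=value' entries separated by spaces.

i=0 t=0 v=8: → [0,2); WM=0
i=1 t=0 v=6: → [0,2); WM=0
i=2 t=2 v=1: → [2,4); WM=2
i=3 t=3 v=5: → [2,5); WM=3
i=4 t=8 v=4: → [8,10); WM=8
i=5 t=8 v=7: → [8,10); WM=8
i=6 t=9 v=1: → [8,11); WM=9
i=7 t=6 v=4: DROP (t<9-1); WM=9
i=8 t=9 v=4: → [8,11); WM=9
i=9 t=10 v=2: → [8,12); WM=10
i=10 t=10 v=9: → [8,12); WM=10
i=11 t=12 v=3: → [12,14); WM=12
i=12 t=13 v=9: → [12,15); WM=13
i=13 t=14 v=1: → [12,16); WM=14
i=14 t=14 v=4: → [12,16); WM=14
i=15 t=13 v=1: → [12,16); WM=14
i=16 t=17 v=1: → [17,19); WM=17
i=17 t=17 v=3: → [17,19); WM=17
i=18 t=18 v=3: → [17,20); WM=18
i=19 t=19 v=5: → [17,21); WM=19
i=20 t=20 v=9: → [17,22); WM=20
i=21 t=16 v=3: DROP (t<20-1); WM=20

[0,2)=2 [2,5)=2 [8,12)=6 [12,16)=5 [17,22)=5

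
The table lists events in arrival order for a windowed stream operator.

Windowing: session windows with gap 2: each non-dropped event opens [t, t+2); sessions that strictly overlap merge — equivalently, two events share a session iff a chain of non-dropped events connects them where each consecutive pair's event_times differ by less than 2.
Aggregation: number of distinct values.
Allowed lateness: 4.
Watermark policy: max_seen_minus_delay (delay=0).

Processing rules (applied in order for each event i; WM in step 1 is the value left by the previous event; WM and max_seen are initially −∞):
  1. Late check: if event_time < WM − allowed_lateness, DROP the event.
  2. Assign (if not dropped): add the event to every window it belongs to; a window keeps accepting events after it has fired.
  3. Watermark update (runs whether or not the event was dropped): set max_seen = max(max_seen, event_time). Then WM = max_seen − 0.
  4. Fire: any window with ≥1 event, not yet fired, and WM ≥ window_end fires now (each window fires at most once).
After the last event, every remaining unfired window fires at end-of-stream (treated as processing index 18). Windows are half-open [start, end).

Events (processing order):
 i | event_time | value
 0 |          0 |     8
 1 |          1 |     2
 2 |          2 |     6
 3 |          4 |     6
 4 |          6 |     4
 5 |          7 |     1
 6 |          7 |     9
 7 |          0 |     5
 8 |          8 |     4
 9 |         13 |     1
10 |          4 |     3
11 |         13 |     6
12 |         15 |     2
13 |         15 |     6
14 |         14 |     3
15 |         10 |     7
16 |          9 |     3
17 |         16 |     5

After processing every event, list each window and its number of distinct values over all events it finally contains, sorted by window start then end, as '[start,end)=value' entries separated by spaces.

i=0 t=0 v=8: → [0,2); WM=0
i=1 t=1 v=2: → [0,3); WM=1
i=2 t=2 v=6: → [0,4); WM=2
i=3 t=4 v=6: → [4,6); WM=4
i=4 t=6 v=4: → [6,8); WM=6
i=5 t=7 v=1: → [6,9); WM=7
i=6 t=7 v=9: → [6,9); WM=7
i=7 t=0 v=5: DROP (t<7-4); WM=7
i=8 t=8 v=4: → [6,10); WM=8
i=9 t=13 v=1: → [13,15); WM=13
i=10 t=4 v=3: DROP (t<13-4); WM=13
i=11 t=13 v=6: → [13,15); WM=13
i=12 t=15 v=2: → [15,17); WM=15
i=13 t=15 v=6: → [15,17); WM=15
i=14 t=14 v=3: → [13,17); WM=15
i=15 t=10 v=7: DROP (t<15-4); WM=15
i=16 t=9 v=3: DROP (t<15-4); WM=15
i=17 t=16 v=5: → [13,18); WM=16

[0,4)=3 [4,6)=1 [6,10)=3 [13,18)=5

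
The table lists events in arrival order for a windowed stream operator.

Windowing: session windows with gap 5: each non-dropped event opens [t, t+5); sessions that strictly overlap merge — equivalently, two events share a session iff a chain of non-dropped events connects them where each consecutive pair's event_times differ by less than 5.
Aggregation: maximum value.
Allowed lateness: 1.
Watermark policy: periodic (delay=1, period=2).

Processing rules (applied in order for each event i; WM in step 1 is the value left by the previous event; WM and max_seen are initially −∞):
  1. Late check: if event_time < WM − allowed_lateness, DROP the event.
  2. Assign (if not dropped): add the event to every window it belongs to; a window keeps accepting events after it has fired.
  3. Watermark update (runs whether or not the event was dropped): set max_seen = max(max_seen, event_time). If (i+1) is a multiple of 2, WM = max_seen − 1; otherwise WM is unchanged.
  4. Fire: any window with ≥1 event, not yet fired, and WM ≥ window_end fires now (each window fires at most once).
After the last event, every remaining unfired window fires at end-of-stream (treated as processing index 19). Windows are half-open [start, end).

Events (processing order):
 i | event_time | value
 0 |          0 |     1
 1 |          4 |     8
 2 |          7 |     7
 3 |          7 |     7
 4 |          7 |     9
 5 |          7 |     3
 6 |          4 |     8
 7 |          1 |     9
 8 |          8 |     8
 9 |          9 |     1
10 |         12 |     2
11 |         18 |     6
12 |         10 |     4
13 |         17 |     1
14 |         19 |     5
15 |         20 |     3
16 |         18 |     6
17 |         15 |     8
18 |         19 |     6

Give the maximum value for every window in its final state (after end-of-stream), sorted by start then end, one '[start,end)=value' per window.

[0,17)=9 [17,25)=6

i=0 t=0 v=1: → [0,5); WM=−∞
i=1 t=4 v=8: → [0,9); WM=3
i=2 t=7 v=7: → [0,12); WM=3
i=3 t=7 v=7: → [0,12); WM=6
i=4 t=7 v=9: → [0,12); WM=6
i=5 t=7 v=3: → [0,12); WM=6
i=6 t=4 v=8: DROP (t<6-1); WM=6
i=7 t=1 v=9: DROP (t<6-1); WM=6
i=8 t=8 v=8: → [0,13); WM=6
i=9 t=9 v=1: → [0,14); WM=8
i=10 t=12 v=2: → [0,17); WM=8
i=11 t=18 v=6: → [18,23); WM=17
i=12 t=10 v=4: DROP (t<17-1); WM=17
i=13 t=17 v=1: → [17,23); WM=17
i=14 t=19 v=5: → [17,24); WM=17
i=15 t=20 v=3: → [17,25); WM=19
i=16 t=18 v=6: → [17,25); WM=19
i=17 t=15 v=8: DROP (t<19-1); WM=19
i=18 t=19 v=6: → [17,25); WM=19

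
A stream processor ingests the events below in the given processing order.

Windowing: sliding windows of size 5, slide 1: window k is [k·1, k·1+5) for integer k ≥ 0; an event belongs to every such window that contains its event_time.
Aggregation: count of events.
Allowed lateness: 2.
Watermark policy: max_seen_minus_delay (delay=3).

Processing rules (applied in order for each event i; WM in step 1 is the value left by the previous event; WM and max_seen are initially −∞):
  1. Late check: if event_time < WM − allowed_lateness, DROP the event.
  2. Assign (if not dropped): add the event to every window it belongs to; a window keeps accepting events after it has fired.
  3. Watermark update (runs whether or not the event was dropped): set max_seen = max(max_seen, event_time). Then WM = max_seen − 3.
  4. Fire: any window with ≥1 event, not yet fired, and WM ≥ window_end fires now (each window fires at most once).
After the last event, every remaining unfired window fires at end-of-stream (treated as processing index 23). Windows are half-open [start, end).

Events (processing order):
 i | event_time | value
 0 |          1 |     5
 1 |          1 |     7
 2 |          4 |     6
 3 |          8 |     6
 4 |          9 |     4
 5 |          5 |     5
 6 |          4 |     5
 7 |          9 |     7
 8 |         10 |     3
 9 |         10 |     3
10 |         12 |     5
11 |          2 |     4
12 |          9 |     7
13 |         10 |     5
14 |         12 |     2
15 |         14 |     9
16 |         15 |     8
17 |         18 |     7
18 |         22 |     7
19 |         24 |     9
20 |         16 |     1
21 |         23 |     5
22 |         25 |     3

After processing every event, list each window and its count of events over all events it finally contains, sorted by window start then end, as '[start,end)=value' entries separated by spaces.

i=0 t=1 v=5: → [1,6),[0,5); WM=-2
i=1 t=1 v=7: → [1,6),[0,5); WM=-2
i=2 t=4 v=6: → [4,9),[3,8),[2,7),[1,6),[0,5); WM=1
i=3 t=8 v=6: → [8,13),[7,12),[6,11),[5,10),[4,9); WM=5; [0,5) fires=3
i=4 t=9 v=4: → [9,14),[8,13),[7,12),[6,11),[5,10); WM=6; [1,6) fires=3
i=5 t=5 v=5: → [5,10),[4,9),[3,8),[2,7),[1,6); WM=6
i=6 t=4 v=5: → [4,9),[3,8),[2,7),[1,6),[0,5); WM=6
i=7 t=9 v=7: → [9,14),[8,13),[7,12),[6,11),[5,10); WM=6
i=8 t=10 v=3: → [10,15),[9,14),[8,13),[7,12),[6,11); WM=7; [2,7) fires=3
i=9 t=10 v=3: → [10,15),[9,14),[8,13),[7,12),[6,11); WM=7
i=10 t=12 v=5: → [12,17),[11,16),[10,15),[9,14),[8,13); WM=9; [3,8) fires=3 [4,9) fires=4
i=11 t=2 v=4: DROP (t<9-2); WM=9
i=12 t=9 v=7: → [9,14),[8,13),[7,12),[6,11),[5,10); WM=9
i=13 t=10 v=5: → [10,15),[9,14),[8,13),[7,12),[6,11); WM=9
i=14 t=12 v=2: → [12,17),[11,16),[10,15),[9,14),[8,13); WM=9
i=15 t=14 v=9: → [14,19),[13,18),[12,17),[11,16),[10,15); WM=11; [5,10) fires=5 [6,11) fires=7
i=16 t=15 v=8: → [15,20),[14,19),[13,18),[12,17),[11,16); WM=12; [7,12) fires=7
i=17 t=18 v=7: → [18,23),[17,22),[16,21),[15,20),[14,19); WM=15; [8,13) fires=9 [9,14) fires=8 [10,15) fires=6
i=18 t=22 v=7: → [22,27),[21,26),[20,25),[19,24),[18,23); WM=19; [11,16) fires=4 [12,17) fires=4 [13,18) fires=2 [14,19) fires=3
i=19 t=24 v=9: → [24,29),[23,28),[22,27),[21,26),[20,25); WM=21; [15,20) fires=2 [16,21) fires=1
i=20 t=16 v=1: DROP (t<21-2); WM=21
i=21 t=23 v=5: → [23,28),[22,27),[21,26),[20,25),[19,24); WM=21
i=22 t=25 v=3: → [25,30),[24,29),[23,28),[22,27),[21,26); WM=22; [17,22) fires=1

[0,5)=4 [1,6)=5 [2,7)=3 [3,8)=3 [4,9)=4 [5,10)=5 [6,11)=7 [7,12)=7 [8,13)=9 [9,14)=8 [10,15)=6 [11,16)=4 [12,17)=4 [13,18)=2 [14,19)=3 [15,20)=2 [16,21)=1 [17,22)=1 [18,23)=2 [19,24)=2 [20,25)=3 [21,26)=4 [22,27)=4 [23,28)=3 [24,29)=2 [25,30)=1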